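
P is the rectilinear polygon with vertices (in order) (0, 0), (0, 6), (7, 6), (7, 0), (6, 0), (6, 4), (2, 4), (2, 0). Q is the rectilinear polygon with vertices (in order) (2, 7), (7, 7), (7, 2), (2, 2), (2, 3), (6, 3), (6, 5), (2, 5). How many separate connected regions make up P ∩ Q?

1

P ∩ Q is a single connected region.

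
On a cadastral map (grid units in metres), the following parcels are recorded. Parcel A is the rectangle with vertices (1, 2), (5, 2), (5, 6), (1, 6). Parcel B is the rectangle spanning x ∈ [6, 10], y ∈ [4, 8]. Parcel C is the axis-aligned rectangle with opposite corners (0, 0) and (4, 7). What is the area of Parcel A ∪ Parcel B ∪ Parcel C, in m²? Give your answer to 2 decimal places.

By inclusion–exclusion:
Individual areas: |Parcel A| = 16, |Parcel B| = 16, |Parcel C| = 28.
|Parcel A∩Parcel B| = 0 (no overlap).
|Parcel A∩Parcel C|: x∈[1,4], y∈[2,6] → 3·4 = 12.
|Parcel B∩Parcel C| = 0 (no overlap).
|Parcel A∩Parcel B∩Parcel C| = 0.
|Parcel A ∪ Parcel B ∪ Parcel C| = 60 − 12 + 0 = 48.00.

48.00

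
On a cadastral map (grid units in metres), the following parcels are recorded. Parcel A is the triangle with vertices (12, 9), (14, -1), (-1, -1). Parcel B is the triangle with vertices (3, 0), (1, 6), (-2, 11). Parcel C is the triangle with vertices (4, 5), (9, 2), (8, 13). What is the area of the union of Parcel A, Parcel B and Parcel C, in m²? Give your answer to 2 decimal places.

By inclusion–exclusion:
Individual areas: |Parcel A| = 75, |Parcel B| = 4, |Parcel C| = 26.
|Parcel A∩Parcel B| = 0.1542.
|Parcel A∩Parcel C| = 7.1048.
|Parcel B∩Parcel C| = 0.
|Parcel A∩Parcel B∩Parcel C| = 0.
|Parcel A ∪ Parcel B ∪ Parcel C| = 105 − 7.259 + 0 = 97.74.

97.74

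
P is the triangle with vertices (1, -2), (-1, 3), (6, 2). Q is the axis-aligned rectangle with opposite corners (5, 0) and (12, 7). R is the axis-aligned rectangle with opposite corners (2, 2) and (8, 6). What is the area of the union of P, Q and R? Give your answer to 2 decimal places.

By inclusion–exclusion:
Individual areas: |P| = 16.5, |Q| = 49, |R| = 24.
|P∩Q| = 0.4714.
|P∩R| = 1.1429.
|Q∩R|: x∈[5,8], y∈[2,6] → 3·4 = 12.
|P∩Q∩R| = 0.0714.
|P ∪ Q ∪ R| = 89.5 − 13.6143 + 0.0714 = 75.96.

75.96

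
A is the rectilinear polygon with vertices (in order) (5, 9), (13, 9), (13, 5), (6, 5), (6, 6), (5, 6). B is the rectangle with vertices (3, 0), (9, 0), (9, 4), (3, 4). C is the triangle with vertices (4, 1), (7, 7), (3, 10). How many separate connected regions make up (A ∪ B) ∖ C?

(A ∪ B) ∖ C splits into 2 disjoint pieces (area 27.5, area 21.25).

2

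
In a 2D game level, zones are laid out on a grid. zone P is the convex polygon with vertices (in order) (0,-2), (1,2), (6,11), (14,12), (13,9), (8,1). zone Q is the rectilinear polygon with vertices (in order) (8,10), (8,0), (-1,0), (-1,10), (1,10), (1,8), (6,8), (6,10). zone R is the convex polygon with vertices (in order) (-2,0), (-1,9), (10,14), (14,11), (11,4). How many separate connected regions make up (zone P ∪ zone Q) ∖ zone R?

3

(zone P ∪ zone Q) ∖ zone R splits into 3 disjoint pieces (area 21.7331, area 1.0909, area 0.4381).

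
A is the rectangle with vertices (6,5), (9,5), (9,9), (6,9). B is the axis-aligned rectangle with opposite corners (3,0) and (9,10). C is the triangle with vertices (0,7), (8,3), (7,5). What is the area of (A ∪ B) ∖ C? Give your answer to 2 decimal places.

|A ∪ B| = 60.
|(A ∪ B) ∩ C| = 5.0357.
|(A ∪ B) ∖ C| = 60 − 5.0357 = 54.96.

54.96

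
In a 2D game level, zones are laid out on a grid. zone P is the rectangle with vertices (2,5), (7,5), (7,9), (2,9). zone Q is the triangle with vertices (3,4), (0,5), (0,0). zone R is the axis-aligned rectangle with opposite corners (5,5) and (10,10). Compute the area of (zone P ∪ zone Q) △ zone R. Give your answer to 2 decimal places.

36.50

|zone P ∪ zone Q| = 27.5.
|(zone P ∪ zone Q) ∩ zone R| = 8.
|(zone P ∪ zone Q) △ zone R| = 27.5 + 25 − 16 = 36.50.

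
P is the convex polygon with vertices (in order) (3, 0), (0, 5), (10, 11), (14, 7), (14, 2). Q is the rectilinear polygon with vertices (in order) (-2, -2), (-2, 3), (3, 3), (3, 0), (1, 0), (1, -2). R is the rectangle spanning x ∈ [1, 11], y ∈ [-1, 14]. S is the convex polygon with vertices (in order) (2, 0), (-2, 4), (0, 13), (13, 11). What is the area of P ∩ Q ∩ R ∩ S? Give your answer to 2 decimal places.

2.51

The intersection is the polygon with vertices (3,1), (2.625,0.625), (1.2,3), (3,3).
By the shoelace formula its area is 2.51.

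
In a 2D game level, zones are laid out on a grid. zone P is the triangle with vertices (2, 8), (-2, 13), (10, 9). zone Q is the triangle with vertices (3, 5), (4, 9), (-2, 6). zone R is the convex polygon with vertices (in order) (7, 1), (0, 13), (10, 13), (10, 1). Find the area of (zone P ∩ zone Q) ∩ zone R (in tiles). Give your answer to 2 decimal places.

0.56

The region (zone P ∩ zone Q) ∩ zone R is the polygon with vertices (4,9), (3.807,8.226), (2.854,8.107), (2.71,8.355).
By the shoelace formula its area is 0.56.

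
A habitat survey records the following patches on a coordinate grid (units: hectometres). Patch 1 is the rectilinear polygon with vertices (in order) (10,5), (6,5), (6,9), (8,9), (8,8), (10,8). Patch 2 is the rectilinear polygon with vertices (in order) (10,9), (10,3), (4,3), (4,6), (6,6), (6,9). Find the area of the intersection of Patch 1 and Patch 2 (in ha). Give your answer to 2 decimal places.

14.00

The intersection is the polygon with vertices (6,5), (6,6), (6,9), (8,9), (8,8), (10,8), (10,5).
By the shoelace formula its area is 14.00.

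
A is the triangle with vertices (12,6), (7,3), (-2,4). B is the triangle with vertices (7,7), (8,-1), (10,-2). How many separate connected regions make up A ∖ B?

2

A ∖ B splits into 2 disjoint pieces (area 3.9596, area 11.0355).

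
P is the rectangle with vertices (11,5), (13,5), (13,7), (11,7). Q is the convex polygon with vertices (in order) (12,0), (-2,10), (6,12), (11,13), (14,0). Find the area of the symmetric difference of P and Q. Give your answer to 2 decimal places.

|P| = 4, |Q| = 100, |P∩Q| = 3.2308.
|P △ Q| = |P| + |Q| − 2·|P∩Q| = 4 + 100 − 6.4615 = 97.54.

97.54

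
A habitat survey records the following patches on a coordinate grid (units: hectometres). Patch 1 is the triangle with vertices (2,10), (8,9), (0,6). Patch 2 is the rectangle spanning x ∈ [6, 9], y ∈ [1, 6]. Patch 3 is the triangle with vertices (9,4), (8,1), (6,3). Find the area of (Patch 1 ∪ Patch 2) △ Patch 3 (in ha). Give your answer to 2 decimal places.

24.00

|Patch 1 ∪ Patch 2| = 28.
|(Patch 1 ∪ Patch 2) ∩ Patch 3| = 4.
|(Patch 1 ∪ Patch 2) △ Patch 3| = 28 + 4 − 8 = 24.00.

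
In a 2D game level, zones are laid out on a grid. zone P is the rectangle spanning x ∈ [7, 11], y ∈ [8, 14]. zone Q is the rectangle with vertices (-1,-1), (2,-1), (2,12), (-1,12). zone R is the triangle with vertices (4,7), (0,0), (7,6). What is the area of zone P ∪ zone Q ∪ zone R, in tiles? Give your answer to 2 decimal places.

By inclusion–exclusion:
Individual areas: |zone P| = 24, |zone Q| = 39, |zone R| = 12.5.
|zone P∩zone Q| = 0 (no overlap).
|zone P∩zone R| = 0.
|zone Q∩zone R| = 1.7857.
|zone P∩zone Q∩zone R| = 0.
|zone P ∪ zone Q ∪ zone R| = 75.5 − 1.7857 + 0 = 73.71.

73.71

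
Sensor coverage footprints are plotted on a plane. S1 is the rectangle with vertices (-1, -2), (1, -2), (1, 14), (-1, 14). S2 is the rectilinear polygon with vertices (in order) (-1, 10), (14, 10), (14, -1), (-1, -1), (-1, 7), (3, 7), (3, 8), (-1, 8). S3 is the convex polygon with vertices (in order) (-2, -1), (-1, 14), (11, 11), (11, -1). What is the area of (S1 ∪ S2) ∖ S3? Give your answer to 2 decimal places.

|S1 ∪ S2| = 173.
|(S1 ∪ S2) ∩ S3| = 137.5.
|(S1 ∪ S2) ∖ S3| = 173 − 137.5 = 35.50.

35.50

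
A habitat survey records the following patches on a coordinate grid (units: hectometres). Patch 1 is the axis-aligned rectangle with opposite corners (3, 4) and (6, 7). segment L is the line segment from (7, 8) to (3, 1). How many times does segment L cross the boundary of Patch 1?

The segment meets the boundary at (4.714,4), (6,6.25).

2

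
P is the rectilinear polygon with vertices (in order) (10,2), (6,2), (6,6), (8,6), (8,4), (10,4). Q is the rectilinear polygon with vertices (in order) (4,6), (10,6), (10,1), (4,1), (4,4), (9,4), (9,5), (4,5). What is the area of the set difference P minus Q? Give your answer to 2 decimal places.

|P| = 12, |P∩Q| = 10.
|P ∖ Q| = |P| − |P∩Q| = 12 − 10 = 2.00.

2.00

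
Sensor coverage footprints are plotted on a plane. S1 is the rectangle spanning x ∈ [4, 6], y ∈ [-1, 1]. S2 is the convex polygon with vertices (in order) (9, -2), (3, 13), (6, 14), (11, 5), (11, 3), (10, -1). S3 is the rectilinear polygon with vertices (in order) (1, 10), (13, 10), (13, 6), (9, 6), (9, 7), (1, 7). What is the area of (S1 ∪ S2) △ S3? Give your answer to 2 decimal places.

|S1 ∪ S2| = 59.5.
|(S1 ∪ S2) ∩ S3| = 13.9333.
|(S1 ∪ S2) △ S3| = 59.5 + 40 − 27.8667 = 71.63.

71.63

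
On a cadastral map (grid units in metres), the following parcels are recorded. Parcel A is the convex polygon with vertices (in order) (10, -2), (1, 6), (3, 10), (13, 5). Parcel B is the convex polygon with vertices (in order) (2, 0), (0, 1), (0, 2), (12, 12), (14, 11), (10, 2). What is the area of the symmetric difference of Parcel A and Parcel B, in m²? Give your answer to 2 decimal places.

69.88

|Parcel A| = 68.5, |Parcel B| = 72, |Parcel A∩Parcel B| = 35.3083.
|Parcel A △ Parcel B| = |Parcel A| + |Parcel B| − 2·|Parcel A∩Parcel B| = 68.5 + 72 − 70.6166 = 69.88.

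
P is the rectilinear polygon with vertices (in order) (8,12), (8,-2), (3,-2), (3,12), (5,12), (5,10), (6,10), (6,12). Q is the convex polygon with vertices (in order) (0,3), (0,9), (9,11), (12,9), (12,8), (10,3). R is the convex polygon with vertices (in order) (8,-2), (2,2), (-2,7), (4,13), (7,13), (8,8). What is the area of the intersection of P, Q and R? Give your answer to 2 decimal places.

35.15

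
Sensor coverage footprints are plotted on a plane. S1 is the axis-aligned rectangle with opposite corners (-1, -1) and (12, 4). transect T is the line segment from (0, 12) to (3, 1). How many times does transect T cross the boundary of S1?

The segment meets the boundary at (2.182,4).

1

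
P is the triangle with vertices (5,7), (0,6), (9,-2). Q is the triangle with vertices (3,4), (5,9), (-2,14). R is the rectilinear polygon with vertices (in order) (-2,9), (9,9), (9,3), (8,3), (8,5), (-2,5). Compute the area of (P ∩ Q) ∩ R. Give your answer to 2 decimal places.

The region (P ∩ Q) ∩ R is the polygon with vertices (3.4,5), (2.5,5), (1.818,6.364), (4.13,6.826).
By the shoelace formula its area is 2.56.

2.56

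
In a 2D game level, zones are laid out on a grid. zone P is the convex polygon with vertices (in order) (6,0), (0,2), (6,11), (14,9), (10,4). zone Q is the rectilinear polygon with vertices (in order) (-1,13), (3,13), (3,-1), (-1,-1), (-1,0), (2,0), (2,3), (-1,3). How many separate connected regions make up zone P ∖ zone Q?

zone P ∖ zone Q splits into 2 disjoint pieces (area 70.75, area 2.3333).

2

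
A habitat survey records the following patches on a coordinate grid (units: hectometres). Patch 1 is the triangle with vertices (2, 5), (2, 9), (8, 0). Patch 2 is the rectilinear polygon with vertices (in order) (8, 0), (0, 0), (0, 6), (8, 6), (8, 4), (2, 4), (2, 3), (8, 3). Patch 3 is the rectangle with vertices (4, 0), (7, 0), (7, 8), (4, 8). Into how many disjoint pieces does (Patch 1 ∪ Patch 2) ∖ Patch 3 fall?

(Patch 1 ∪ Patch 2) ∖ Patch 3 splits into 3 disjoint pieces (area 25.2667, area 2, area 3).

3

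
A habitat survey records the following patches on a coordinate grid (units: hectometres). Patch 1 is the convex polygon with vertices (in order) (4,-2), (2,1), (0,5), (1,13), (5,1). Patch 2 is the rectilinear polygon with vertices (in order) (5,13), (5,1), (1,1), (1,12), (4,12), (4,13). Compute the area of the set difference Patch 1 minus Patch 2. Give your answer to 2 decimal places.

|Patch 1| = 32.5, |Patch 1∩Patch 2| = 22.8333.
|Patch 1 ∖ Patch 2| = |Patch 1| − |Patch 1∩Patch 2| = 32.5 − 22.8333 = 9.67.

9.67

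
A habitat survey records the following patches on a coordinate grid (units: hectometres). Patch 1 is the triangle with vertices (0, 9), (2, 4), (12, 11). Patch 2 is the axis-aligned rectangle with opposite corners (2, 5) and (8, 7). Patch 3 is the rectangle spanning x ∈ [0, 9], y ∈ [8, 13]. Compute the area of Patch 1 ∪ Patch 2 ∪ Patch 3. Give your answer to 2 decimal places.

By inclusion–exclusion:
Individual areas: |Patch 1| = 32, |Patch 2| = 12, |Patch 3| = 45.
|Patch 1∩Patch 2| = 5.7143.
|Patch 1∩Patch 3| = 14.9714.
|Patch 2∩Patch 3| = 0 (no overlap).
|Patch 1∩Patch 2∩Patch 3| = 0.
|Patch 1 ∪ Patch 2 ∪ Patch 3| = 89 − 20.6857 + 0 = 68.31.

68.31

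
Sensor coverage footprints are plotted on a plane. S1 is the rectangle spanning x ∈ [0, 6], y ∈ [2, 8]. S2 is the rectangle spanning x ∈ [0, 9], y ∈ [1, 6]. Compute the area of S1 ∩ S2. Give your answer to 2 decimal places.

24.00

|S1∩S2|: x∈[0,6], y∈[2,6] → 6·4 = 24.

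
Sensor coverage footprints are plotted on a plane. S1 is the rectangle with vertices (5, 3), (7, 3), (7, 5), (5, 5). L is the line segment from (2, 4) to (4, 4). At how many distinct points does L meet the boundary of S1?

The segment lies entirely outside S1 and never meets its boundary.

0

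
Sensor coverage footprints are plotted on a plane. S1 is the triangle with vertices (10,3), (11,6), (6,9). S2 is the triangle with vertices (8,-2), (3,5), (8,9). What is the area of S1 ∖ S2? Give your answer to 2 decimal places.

|S1| = 9, |S1∩S2| = 1.4422.
|S1 ∖ S2| = |S1| − |S1∩S2| = 9 − 1.4422 = 7.56.

7.56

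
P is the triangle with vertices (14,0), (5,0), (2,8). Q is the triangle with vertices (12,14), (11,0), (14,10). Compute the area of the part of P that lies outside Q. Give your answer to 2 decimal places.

35.64

|P| = 36, |P∩Q| = 0.3636.
|P ∖ Q| = |P| − |P∩Q| = 36 − 0.3636 = 35.64.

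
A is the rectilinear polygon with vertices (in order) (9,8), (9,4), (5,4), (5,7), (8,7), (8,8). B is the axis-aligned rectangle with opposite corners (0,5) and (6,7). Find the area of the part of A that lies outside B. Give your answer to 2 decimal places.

11.00

|A| = 13, |A∩B| = 2.
|A ∖ B| = |A| − |A∩B| = 13 − 2 = 11.00.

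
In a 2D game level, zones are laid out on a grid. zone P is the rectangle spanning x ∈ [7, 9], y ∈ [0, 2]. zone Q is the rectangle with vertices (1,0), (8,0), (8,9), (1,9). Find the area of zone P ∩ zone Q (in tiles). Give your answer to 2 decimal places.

|zone P∩zone Q|: x∈[7,8], y∈[0,2] → 1·2 = 2.

2.00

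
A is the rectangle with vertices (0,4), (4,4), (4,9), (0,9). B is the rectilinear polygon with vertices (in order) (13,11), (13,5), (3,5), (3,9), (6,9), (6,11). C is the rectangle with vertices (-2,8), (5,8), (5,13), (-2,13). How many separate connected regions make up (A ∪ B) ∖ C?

(A ∪ B) ∖ C is a single connected region.

1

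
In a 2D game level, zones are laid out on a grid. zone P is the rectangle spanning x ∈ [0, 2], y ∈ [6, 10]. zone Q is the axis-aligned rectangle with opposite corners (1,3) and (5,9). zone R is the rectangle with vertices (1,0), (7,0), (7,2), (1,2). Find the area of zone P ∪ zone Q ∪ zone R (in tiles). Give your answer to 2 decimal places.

41.00

By inclusion–exclusion:
Individual areas: |zone P| = 8, |zone Q| = 24, |zone R| = 12.
|zone P∩zone Q|: x∈[1,2], y∈[6,9] → 1·3 = 3.
|zone P∩zone R| = 0 (no overlap).
|zone Q∩zone R| = 0 (no overlap).
|zone P∩zone Q∩zone R| = 0.
|zone P ∪ zone Q ∪ zone R| = 44 − 3 + 0 = 41.00.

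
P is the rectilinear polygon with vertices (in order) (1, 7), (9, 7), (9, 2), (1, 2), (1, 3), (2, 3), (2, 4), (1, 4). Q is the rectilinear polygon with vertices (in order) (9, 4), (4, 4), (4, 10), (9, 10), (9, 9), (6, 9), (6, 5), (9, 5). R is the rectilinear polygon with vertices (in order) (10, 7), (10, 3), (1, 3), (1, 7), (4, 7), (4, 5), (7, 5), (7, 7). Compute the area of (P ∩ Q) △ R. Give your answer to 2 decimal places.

29.00

|P ∩ Q| = 9.
|(P ∩ Q) ∩ R| = 5.
|(P ∩ Q) △ R| = 9 + 30 − 10 = 29.00.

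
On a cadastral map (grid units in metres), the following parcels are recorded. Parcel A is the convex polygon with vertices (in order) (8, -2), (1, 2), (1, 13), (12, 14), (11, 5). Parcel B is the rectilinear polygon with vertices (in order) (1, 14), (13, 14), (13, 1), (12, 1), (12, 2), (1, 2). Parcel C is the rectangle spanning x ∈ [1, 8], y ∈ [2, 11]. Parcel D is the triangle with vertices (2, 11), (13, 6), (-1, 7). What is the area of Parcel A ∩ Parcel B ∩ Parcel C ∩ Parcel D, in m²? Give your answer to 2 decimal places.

The intersection is the polygon with vertices (1,9.667), (2,11), (8,8.273), (8,6.357), (1,6.857).
By the shoelace formula its area is 21.90.

21.90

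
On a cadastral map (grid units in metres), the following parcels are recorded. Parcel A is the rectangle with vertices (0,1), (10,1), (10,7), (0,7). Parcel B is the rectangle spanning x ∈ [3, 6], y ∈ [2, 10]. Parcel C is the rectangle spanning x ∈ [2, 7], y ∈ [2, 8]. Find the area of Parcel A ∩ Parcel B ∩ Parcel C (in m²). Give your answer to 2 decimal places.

15.00

The intersection is the polygon with vertices (6,2), (3,2), (3,7), (6,7).
By the shoelace formula its area is 15.00.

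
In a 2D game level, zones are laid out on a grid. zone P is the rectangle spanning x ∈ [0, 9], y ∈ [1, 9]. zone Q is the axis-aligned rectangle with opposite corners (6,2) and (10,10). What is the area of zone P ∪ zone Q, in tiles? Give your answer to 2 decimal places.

By inclusion–exclusion:
Individual areas: |zone P| = 72, |zone Q| = 32.
|zone P∩zone Q|: x∈[6,9], y∈[2,9] → 3·7 = 21.
|zone P ∪ zone Q| = 104 − 21 = 83.00.

83.00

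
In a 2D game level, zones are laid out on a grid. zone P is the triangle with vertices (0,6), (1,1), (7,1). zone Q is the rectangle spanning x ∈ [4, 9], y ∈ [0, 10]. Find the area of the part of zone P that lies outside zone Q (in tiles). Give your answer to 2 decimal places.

|zone P| = 15, |zone P∩zone Q| = 3.2143.
|zone P ∖ zone Q| = |zone P| − |zone P∩zone Q| = 15 − 3.2143 = 11.79.

11.79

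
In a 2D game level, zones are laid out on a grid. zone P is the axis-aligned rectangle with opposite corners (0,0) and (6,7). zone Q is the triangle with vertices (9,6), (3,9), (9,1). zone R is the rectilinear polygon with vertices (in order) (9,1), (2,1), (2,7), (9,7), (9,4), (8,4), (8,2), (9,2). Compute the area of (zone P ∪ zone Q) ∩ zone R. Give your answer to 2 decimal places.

33.04

|zone P ∪ zone Q| = 55.5.
|(zone P ∪ zone Q) ∩ zone R| = 33.04.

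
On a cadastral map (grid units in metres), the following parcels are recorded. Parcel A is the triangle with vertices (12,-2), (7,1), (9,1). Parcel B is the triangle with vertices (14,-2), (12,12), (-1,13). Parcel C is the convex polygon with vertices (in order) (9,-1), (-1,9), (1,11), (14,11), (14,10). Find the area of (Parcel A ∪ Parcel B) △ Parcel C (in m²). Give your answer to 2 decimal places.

74.57

|Parcel A ∪ Parcel B| = 93.
|(Parcel A ∪ Parcel B) ∩ Parcel C| = 59.4654.
|(Parcel A ∪ Parcel B) △ Parcel C| = 93 + 100.5 − 118.9307 = 74.57.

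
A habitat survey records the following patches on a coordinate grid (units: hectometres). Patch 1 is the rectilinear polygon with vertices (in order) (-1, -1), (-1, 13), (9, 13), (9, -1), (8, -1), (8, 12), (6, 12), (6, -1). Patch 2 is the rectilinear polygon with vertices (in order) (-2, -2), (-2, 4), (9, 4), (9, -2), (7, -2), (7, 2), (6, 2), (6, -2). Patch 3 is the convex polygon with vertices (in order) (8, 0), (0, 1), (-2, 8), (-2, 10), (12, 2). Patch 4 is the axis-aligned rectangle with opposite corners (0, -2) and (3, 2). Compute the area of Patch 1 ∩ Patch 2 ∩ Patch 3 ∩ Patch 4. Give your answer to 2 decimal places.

3.56

The intersection is the polygon with vertices (0,1), (0,2), (3,2), (3,0.625).
By the shoelace formula its area is 3.56.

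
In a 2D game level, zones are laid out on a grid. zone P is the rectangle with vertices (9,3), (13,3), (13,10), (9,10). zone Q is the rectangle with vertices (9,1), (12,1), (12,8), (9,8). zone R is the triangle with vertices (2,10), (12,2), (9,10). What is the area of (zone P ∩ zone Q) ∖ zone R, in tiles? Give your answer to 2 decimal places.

|zone P ∩ zone Q| = 15.
|(zone P ∩ zone Q) ∩ zone R| = 7.2125.
|(zone P ∩ zone Q) ∖ zone R| = 15 − 7.2125 = 7.79.

7.79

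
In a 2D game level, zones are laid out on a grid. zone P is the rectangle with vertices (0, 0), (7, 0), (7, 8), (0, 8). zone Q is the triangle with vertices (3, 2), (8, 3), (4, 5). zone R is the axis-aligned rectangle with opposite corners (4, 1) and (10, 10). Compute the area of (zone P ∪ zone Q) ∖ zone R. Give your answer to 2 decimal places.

|zone P ∪ zone Q| = 56.35.
|(zone P ∪ zone Q) ∩ zone R| = 21.35.
|(zone P ∪ zone Q) ∖ zone R| = 56.35 − 21.35 = 35.00.

35.00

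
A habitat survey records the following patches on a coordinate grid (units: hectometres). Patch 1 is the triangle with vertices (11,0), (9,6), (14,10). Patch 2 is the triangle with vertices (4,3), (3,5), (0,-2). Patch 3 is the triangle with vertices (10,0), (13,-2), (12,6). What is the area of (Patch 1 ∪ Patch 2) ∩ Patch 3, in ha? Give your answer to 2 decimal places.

3.90

The region (Patch 1 ∪ Patch 2) ∩ Patch 3 is the polygon with vertices (10.5,1.5), (12,6), (12.235,4.118), (11,0).
By the shoelace formula its area is 3.90.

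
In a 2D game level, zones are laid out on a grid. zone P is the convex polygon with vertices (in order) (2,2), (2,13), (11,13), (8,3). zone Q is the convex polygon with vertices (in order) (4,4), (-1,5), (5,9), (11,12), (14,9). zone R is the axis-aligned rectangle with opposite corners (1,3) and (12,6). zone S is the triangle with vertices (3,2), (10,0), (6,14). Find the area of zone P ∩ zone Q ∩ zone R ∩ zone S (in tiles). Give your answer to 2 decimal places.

The intersection is the polygon with vertices (3.524,4.095), (4,6), (8,6), (4,4).
By the shoelace formula its area is 4.48.

4.48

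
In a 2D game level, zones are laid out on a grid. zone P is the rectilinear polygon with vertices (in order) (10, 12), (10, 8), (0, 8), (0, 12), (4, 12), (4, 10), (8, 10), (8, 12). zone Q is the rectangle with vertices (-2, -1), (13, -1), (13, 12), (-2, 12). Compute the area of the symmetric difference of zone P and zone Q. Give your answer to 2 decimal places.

163.00

|zone P| = 32, |zone Q| = 195, |zone P∩zone Q| = 32.
|zone P △ zone Q| = |zone P| + |zone Q| − 2·|zone P∩zone Q| = 32 + 195 − 64 = 163.00.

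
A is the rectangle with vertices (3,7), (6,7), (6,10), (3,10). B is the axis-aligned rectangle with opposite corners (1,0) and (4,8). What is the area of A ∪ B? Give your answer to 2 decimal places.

32.00

By inclusion–exclusion:
Individual areas: |A| = 9, |B| = 24.
|A∩B|: x∈[3,4], y∈[7,8] → 1·1 = 1.
|A ∪ B| = 33 − 1 = 32.00.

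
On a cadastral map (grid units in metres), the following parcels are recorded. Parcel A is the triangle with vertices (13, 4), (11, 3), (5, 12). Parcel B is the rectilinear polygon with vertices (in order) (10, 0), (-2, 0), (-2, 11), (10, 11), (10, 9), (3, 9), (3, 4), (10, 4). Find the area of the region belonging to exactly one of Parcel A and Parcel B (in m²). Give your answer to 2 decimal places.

|Parcel A| = 12, |Parcel B| = 97, |Parcel A∩Parcel B| = 1.3333.
|Parcel A △ Parcel B| = |Parcel A| + |Parcel B| − 2·|Parcel A∩Parcel B| = 12 + 97 − 2.6667 = 106.33.

106.33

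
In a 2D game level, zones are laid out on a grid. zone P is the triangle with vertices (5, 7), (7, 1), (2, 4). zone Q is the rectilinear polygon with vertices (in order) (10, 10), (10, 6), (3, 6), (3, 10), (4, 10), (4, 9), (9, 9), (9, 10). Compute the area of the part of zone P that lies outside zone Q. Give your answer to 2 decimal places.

11.33

|zone P| = 12, |zone P∩zone Q| = 0.6667.
|zone P ∖ zone Q| = |zone P| − |zone P∩zone Q| = 12 − 0.6667 = 11.33.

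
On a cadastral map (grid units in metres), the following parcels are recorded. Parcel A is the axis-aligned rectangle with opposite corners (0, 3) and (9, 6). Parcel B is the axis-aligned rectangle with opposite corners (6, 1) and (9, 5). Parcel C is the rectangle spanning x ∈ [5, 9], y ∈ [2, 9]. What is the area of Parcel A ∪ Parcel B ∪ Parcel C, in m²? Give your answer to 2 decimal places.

46.00

By inclusion–exclusion:
Individual areas: |Parcel A| = 27, |Parcel B| = 12, |Parcel C| = 28.
|Parcel A∩Parcel B|: x∈[6,9], y∈[3,5] → 3·2 = 6.
|Parcel A∩Parcel C|: x∈[5,9], y∈[3,6] → 4·3 = 12.
|Parcel B∩Parcel C|: x∈[6,9], y∈[2,5] → 3·3 = 9.
|Parcel A∩Parcel B∩Parcel C| = 6.
|Parcel A ∪ Parcel B ∪ Parcel C| = 67 − 27 + 6 = 46.00.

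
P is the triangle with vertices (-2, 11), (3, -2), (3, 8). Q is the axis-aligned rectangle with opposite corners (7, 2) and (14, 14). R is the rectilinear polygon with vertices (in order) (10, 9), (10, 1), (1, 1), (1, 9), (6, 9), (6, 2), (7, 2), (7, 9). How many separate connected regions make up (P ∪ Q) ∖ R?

(P ∪ Q) ∖ R splits into 3 disjoint pieces (area 9.0333, area 1.7308, area 63).

3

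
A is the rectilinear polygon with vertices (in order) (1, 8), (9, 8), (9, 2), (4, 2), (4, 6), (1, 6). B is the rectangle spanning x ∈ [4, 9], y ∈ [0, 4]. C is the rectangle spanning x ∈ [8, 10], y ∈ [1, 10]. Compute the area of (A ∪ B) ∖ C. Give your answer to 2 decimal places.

39.00

|A ∪ B| = 46.
|(A ∪ B) ∩ C| = 7.
|(A ∪ B) ∖ C| = 46 − 7 = 39.00.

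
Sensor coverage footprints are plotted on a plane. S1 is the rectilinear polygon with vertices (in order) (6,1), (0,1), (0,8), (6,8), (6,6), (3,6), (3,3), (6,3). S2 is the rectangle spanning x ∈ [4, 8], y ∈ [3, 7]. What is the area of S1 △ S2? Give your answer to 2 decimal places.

45.00

|S1| = 33, |S2| = 16, |S1∩S2| = 2.
|S1 △ S2| = |S1| + |S2| − 2·|S1∩S2| = 33 + 16 − 4 = 45.00.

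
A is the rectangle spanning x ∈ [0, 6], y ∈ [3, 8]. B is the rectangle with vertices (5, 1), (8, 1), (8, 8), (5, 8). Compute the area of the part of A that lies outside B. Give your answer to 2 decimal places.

|A∩B|: x∈[5,6], y∈[3,8] → 1·5 = 5.
|A| = 30.
|A ∖ B| = |A| − |A∩B| = 30 − 5 = 25.00.

25.00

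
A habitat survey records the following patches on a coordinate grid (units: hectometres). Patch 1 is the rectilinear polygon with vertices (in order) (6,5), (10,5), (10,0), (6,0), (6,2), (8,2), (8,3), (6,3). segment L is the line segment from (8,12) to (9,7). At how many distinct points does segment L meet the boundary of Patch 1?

0

The segment lies entirely outside Patch 1 and never meets its boundary.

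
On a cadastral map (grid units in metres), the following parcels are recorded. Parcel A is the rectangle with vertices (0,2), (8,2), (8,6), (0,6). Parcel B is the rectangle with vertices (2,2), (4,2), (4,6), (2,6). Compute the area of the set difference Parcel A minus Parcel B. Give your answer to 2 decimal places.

|Parcel A∩Parcel B|: x∈[2,4], y∈[2,6] → 2·4 = 8.
|Parcel A| = 32.
|Parcel A ∖ Parcel B| = |Parcel A| − |Parcel A∩Parcel B| = 32 − 8 = 24.00.

24.00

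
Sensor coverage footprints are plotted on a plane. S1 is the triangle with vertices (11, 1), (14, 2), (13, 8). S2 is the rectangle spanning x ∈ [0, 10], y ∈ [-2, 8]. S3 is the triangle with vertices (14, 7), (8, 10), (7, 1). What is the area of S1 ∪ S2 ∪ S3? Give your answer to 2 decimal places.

122.73

By inclusion–exclusion:
Individual areas: |S1| = 9.5, |S2| = 100, |S3| = 28.5.
|S1∩S2| = 0.
|S1∩S3| = 0.85.
|S2∩S3| = 14.4206.
|S1∩S2∩S3| = 0.
|S1 ∪ S2 ∪ S3| = 138 − 15.2707 + 0 = 122.73.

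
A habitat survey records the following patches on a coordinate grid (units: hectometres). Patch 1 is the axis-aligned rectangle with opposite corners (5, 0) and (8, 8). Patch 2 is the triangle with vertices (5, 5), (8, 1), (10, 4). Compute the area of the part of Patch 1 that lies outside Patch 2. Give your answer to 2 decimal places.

|Patch 1| = 24, |Patch 1∩Patch 2| = 5.1.
|Patch 1 ∖ Patch 2| = |Patch 1| − |Patch 1∩Patch 2| = 24 − 5.1 = 18.90.

18.90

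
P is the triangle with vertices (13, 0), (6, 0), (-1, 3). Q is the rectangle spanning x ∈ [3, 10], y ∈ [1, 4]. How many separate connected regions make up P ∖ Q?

2

P ∖ Q splits into 2 disjoint pieces (area 5.8333, area 1.7143).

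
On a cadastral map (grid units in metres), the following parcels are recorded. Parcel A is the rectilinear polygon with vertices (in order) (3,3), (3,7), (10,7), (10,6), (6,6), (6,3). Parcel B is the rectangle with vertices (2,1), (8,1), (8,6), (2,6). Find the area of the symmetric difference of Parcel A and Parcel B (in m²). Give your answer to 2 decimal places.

|Parcel A| = 16, |Parcel B| = 30, |Parcel A∩Parcel B| = 9.
|Parcel A △ Parcel B| = |Parcel A| + |Parcel B| − 2·|Parcel A∩Parcel B| = 16 + 30 − 18 = 28.00.

28.00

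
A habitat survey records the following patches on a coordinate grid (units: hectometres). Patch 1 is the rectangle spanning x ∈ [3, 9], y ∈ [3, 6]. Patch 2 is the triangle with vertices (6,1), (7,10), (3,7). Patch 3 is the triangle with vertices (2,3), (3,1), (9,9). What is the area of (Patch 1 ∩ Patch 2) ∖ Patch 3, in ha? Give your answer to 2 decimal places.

|Patch 1 ∩ Patch 2| = 6.4167.
|(Patch 1 ∩ Patch 2) ∩ Patch 3| = 2.9954.
|(Patch 1 ∩ Patch 2) ∖ Patch 3| = 6.4167 − 2.9954 = 3.42.

3.42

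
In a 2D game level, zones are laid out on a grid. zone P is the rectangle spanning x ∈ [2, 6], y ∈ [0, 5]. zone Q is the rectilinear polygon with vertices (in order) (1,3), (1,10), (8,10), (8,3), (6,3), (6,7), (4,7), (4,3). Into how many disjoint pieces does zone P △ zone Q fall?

zone P △ zone Q is a single connected region.

1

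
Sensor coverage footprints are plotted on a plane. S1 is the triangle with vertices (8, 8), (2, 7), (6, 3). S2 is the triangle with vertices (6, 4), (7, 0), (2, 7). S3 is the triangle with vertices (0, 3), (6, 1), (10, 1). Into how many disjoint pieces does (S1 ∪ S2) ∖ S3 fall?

(S1 ∪ S2) ∖ S3 splits into 2 disjoint pieces (area 17.6933, area 0.2321).

2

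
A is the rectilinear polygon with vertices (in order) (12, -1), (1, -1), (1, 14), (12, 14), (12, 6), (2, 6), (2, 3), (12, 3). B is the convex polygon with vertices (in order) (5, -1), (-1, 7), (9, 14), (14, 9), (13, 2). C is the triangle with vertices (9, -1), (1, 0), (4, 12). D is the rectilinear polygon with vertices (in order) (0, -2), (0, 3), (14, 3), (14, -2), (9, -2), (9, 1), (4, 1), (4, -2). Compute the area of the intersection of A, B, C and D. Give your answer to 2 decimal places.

10.36

The intersection is the polygon with vertices (2,3), (7.462,3), (8.231,1), (4,1), (4,0.333).
By the shoelace formula its area is 10.36.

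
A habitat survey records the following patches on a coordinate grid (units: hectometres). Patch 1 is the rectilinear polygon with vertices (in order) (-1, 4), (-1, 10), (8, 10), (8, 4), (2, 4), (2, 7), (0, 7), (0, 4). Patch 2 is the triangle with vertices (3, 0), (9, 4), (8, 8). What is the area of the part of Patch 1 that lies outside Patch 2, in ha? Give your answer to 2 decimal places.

43.00

|Patch 1| = 48, |Patch 1∩Patch 2| = 5.
|Patch 1 ∖ Patch 2| = |Patch 1| − |Patch 1∩Patch 2| = 48 − 5 = 43.00.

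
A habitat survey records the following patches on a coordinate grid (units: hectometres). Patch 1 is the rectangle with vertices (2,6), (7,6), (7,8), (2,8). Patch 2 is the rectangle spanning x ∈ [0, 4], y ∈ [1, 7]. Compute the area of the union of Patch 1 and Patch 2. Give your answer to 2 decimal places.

By inclusion–exclusion:
Individual areas: |Patch 1| = 10, |Patch 2| = 24.
|Patch 1∩Patch 2|: x∈[2,4], y∈[6,7] → 2·1 = 2.
|Patch 1 ∪ Patch 2| = 34 − 2 = 32.00.

32.00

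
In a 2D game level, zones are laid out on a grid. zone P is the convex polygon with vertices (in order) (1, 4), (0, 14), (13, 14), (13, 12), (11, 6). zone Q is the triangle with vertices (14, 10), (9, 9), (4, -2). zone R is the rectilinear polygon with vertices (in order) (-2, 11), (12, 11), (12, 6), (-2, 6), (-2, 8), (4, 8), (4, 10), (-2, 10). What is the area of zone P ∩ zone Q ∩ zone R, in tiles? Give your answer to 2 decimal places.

The intersection is the polygon with vertices (10.667,6), (7.636,6), (9,9), (12,9.6), (12,9), (11.222,6.667).
By the shoelace formula its area is 10.33.

10.33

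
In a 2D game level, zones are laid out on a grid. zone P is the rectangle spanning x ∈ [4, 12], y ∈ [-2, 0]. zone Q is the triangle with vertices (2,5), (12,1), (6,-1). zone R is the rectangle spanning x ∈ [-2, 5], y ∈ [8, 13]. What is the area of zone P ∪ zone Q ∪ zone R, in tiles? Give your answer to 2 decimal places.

71.17

By inclusion–exclusion:
Individual areas: |zone P| = 16, |zone Q| = 22, |zone R| = 35.
|zone P∩zone Q| = 1.8333.
|zone P∩zone R| = 0 (no overlap).
|zone Q∩zone R| = 0.
|zone P∩zone Q∩zone R| = 0.
|zone P ∪ zone Q ∪ zone R| = 73 − 1.8333 + 0 = 71.17.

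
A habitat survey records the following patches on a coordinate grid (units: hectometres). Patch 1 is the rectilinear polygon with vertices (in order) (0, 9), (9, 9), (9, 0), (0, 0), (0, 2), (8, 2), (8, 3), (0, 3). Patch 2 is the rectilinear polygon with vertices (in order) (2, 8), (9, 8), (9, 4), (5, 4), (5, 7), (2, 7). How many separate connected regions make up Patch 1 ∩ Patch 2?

1

Patch 1 ∩ Patch 2 is a single connected region.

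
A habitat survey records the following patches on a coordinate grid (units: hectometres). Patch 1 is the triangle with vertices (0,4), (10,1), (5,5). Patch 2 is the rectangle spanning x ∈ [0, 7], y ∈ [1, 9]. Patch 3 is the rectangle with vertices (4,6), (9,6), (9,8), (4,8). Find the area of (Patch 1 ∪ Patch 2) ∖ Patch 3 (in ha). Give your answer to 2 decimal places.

52.25

|Patch 1 ∪ Patch 2| = 58.25.
|(Patch 1 ∪ Patch 2) ∩ Patch 3| = 6.
|(Patch 1 ∪ Patch 2) ∖ Patch 3| = 58.25 − 6 = 52.25.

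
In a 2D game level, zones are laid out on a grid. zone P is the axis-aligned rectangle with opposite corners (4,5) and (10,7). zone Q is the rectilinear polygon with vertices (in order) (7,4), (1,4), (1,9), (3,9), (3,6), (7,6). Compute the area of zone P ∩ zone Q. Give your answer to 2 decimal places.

3.00

The intersection is the polygon with vertices (4,5), (4,6), (7,6), (7,5).
By the shoelace formula its area is 3.00.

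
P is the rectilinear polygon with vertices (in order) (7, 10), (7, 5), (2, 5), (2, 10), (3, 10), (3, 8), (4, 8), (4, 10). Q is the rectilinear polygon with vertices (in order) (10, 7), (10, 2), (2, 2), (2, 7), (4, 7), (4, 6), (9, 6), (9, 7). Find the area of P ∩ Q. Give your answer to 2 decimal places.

7.00

The intersection is the polygon with vertices (7,5), (2,5), (2,7), (4,7), (4,6), (7,6).
By the shoelace formula its area is 7.00.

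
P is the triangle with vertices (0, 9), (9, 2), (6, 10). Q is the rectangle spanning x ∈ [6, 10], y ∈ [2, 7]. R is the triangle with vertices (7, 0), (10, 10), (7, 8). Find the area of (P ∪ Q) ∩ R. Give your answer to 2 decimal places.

6.77

The region (P ∪ Q) ∩ R is the polygon with vertices (7.125,7), (9.1,7), (7.6,2), (7,2), (7,7.333).
By the shoelace formula its area is 6.77.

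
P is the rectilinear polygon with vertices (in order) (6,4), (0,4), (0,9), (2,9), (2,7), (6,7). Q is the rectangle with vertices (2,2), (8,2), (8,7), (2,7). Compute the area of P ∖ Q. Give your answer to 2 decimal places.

|P| = 22, |P∩Q| = 12.
|P ∖ Q| = |P| − |P∩Q| = 22 − 12 = 10.00.

10.00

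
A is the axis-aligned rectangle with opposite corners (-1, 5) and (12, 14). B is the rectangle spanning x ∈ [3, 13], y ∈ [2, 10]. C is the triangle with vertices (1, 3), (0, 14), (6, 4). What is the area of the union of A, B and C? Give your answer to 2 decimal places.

By inclusion–exclusion:
Individual areas: |A| = 117, |B| = 80, |C| = 28.
|A∩B|: x∈[3,12], y∈[5,10] → 9·5 = 45.
|A∩C| = 20.6182.
|B∩C| = 8.4.
|A∩B∩C| = 4.8.
|A ∪ B ∪ C| = 225 − 74.0182 + 4.8 = 155.78.

155.78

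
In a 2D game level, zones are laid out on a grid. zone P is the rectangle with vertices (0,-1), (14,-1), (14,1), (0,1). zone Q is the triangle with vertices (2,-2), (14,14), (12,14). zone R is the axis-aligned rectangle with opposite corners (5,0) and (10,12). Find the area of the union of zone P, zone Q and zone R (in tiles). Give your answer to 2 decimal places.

91.17

By inclusion–exclusion:
Individual areas: |zone P| = 28, |zone Q| = 16, |zone R| = 60.
|zone P∩zone Q| = 0.5.
|zone P∩zone R|: x∈[5,10], y∈[0,1] → 5·1 = 5.
|zone Q∩zone R| = 7.3333.
|zone P∩zone Q∩zone R| = 0.
|zone P ∪ zone Q ∪ zone R| = 104 − 12.8333 + 0 = 91.17.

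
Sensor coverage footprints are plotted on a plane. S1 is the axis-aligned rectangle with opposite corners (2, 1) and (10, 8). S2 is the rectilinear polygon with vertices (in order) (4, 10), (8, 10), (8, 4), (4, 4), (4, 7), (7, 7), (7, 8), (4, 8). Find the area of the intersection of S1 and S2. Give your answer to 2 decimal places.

13.00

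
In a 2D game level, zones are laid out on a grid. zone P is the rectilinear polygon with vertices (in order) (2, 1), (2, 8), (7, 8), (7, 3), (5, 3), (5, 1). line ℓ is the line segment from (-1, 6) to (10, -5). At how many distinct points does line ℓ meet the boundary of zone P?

2

The segment meets the boundary at (4,1), (2,3).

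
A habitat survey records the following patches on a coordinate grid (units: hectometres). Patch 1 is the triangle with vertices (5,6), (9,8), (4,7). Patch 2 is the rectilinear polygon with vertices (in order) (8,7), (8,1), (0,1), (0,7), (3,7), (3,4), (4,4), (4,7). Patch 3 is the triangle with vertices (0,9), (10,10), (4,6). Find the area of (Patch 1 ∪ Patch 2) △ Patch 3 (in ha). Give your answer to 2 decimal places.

|Patch 1 ∪ Patch 2| = 46.5.
|(Patch 1 ∪ Patch 2) ∩ Patch 3| = 1.1131.
|(Patch 1 ∪ Patch 2) △ Patch 3| = 46.5 + 17 − 2.2262 = 61.27.

61.27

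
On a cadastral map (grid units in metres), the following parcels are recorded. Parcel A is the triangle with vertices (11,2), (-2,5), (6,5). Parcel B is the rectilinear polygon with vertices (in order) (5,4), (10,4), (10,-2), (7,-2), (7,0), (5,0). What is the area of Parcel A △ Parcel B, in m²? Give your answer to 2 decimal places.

29.34

|Parcel A| = 12, |Parcel B| = 26, |Parcel A∩Parcel B| = 4.3282.
|Parcel A △ Parcel B| = |Parcel A| + |Parcel B| − 2·|Parcel A∩Parcel B| = 12 + 26 − 8.6564 = 29.34.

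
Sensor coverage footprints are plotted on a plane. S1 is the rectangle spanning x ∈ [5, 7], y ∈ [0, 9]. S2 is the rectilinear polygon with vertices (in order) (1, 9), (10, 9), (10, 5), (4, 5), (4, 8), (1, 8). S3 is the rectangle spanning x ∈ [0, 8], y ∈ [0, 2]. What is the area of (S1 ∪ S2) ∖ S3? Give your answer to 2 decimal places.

33.00

|S1 ∪ S2| = 37.
|(S1 ∪ S2) ∩ S3| = 4.
|(S1 ∪ S2) ∖ S3| = 37 − 4 = 33.00.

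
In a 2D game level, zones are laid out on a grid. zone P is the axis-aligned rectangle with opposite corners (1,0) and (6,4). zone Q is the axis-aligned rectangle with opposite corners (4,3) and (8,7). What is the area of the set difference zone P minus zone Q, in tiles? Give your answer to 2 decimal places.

18.00

|zone P∩zone Q|: x∈[4,6], y∈[3,4] → 2·1 = 2.
|zone P| = 20.
|zone P ∖ zone Q| = |zone P| − |zone P∩zone Q| = 20 − 2 = 18.00.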